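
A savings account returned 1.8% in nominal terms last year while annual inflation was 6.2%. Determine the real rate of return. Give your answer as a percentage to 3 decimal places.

Real return via the Fisher equation: (1 + 1.8%)/(1 + 6.2%) − 1 = 1.018/1.062 − 1 ≈ -0.04143.

-4.143%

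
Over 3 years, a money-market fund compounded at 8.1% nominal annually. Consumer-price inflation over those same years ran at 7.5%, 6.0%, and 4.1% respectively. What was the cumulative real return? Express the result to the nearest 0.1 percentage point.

6.5%

Cumulative inflation factor: 1.075 × 1.060 × 1.041 ≈ 1.18622.
Nominal growth factor: 1.26321. Real growth factor = 1.26321 / 1.18622 ≈ 1.06491.
Total real return ≈ 6.4908%.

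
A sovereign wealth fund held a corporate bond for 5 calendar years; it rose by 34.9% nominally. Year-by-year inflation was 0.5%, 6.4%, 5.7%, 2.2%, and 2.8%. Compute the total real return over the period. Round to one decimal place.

13.6%

Cumulative inflation factor: 1.005 × 1.064 × 1.057 × 1.022 × 1.028 ≈ 1.18748.
Nominal growth factor: 1.34900. Real growth factor = 1.34900 / 1.18748 ≈ 1.13602.
Total real return ≈ 13.6018%.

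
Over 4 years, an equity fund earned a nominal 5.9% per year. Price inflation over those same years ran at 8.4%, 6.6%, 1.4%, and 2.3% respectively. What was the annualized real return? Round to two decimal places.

1.21%

Cumulative inflation factor: 1.084 × 1.066 × 1.014 × 1.023 ≈ 1.19867.
Nominal growth factor: 1.25772. Real growth factor = 1.25772 / 1.19867 ≈ 1.04926.
Annualized: 1.04926^(1/4) − 1 ≈ 0.01209.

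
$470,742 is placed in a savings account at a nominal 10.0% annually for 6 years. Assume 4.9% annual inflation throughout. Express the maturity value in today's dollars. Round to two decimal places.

Nominal value at maturity: $470,742 × (1 + 10.0%)^6 ≈ $833,948.17.
Price-level factor over 6 years: (1 + 4.9%)^6 ≈ 1.3324561607.
The maturity value deflated by that factor is the answer in today's purchasing power.

$625,872.88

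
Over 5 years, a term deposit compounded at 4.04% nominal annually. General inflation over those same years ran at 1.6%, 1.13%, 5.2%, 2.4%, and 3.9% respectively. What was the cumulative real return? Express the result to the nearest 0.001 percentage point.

Cumulative inflation factor: 1.016 × 1.0113 × 1.052 × 1.024 × 1.039 ≈ 1.15002.
Nominal growth factor: 1.21899. Real growth factor = 1.21899 / 1.15002 ≈ 1.05998.
Total real return ≈ 5.9978%.

5.998%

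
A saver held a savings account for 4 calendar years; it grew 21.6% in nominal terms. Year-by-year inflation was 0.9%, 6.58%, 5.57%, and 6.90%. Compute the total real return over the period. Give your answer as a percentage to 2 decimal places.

0.20%

Cumulative inflation factor: 1.009 × 1.0658 × 1.0557 × 1.0690 ≈ 1.21363.
Nominal growth factor: 1.21600. Real growth factor = 1.21600 / 1.21363 ≈ 1.00196.
Total real return ≈ 0.1956%.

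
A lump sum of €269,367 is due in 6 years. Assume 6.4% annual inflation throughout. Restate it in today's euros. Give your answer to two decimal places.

Price-level factor over 6 years: (1 + 6.4%)^6 ≈ 1.4509410494.
Purchasing power today: €269,367 divided by that factor.

€185,649.86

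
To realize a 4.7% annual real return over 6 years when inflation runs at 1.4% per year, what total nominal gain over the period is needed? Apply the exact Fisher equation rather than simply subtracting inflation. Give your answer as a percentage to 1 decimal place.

Required annual nominal rate: (1+4.7%)(1+1.4%) − 1 = 6.1658%.
Cumulative over 6 years: (1 + 0.061658)^6 − 1 ≈ 0.43188.

43.2%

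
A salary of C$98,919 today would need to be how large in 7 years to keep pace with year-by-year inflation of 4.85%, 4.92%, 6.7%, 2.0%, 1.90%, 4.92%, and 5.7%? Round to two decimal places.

Cumulative price-level factor: 1.0485 × 1.0492 × 1.067 × 1.020 × 1.0190 × 1.0492 × 1.057 ≈ 1.3530030049.
The nominal amount required is C$98,919 scaled up by that factor.

C$133,837.70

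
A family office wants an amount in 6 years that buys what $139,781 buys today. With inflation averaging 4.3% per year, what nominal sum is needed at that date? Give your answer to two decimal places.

$179,950.89

Cumulative price-level factor: (1+4.3%)^6 ≈ 1.2873773104.
The nominal amount required is $139,781 scaled up by that factor.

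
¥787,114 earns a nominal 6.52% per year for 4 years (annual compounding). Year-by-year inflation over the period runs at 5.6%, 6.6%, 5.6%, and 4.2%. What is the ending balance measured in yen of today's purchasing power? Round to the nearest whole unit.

Nominal value at maturity: ¥787,114 × (1 + 6.52%)^4 ≈ ¥1,013,357.
Price-level factor over 4 years: 1.056 × 1.066 × 1.056 × 1.042 ≈ 1.2386618450.
Dividing the nominal maturity value by the price-level factor gives the value in today's money.

¥818,106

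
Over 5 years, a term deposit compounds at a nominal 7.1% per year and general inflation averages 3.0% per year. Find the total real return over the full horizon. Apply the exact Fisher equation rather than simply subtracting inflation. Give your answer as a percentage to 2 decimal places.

The annual real rate is (1+7.1%)/(1+3.0%) − 1 = 3.9806%.
Compounded over 5 years: (1 + 0.039806)^5 − 1 ≈ 0.21552.

21.55%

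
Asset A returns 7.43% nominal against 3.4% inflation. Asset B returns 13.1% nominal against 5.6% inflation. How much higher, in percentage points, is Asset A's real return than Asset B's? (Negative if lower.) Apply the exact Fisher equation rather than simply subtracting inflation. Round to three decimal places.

-3.205

Asset A real return: 1.0743/1.034 − 1 = 3.8975%.
Asset B real return: 1.131/1.056 − 1 = 7.1023%.
Difference: 3.8975 − 7.1023 = -3.2048 pp.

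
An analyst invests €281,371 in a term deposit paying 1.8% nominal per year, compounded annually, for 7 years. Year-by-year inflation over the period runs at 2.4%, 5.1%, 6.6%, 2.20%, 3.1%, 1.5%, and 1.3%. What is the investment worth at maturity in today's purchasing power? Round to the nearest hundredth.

€256,489.06

Nominal value at maturity: €281,371 × (1 + 1.8%)^7 ≈ €318,796.67.
Price-level factor over 7 years: 1.024 × 1.051 × 1.066 × 1.0220 × 1.031 × 1.015 × 1.013 ≈ 1.2429250075.
Dividing the nominal maturity value by the price-level factor gives the value in today's money.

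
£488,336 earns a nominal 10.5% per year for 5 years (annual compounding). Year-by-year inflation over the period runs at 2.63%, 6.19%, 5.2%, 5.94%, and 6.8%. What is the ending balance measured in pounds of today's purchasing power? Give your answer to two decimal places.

Nominal value at maturity: £488,336 × (1 + 10.5%)^5 ≈ £804,507.56.
Price-level factor over 5 years: 1.0263 × 1.0619 × 1.052 × 1.0594 × 1.068 ≈ 1.2971939390.
The maturity value deflated by that factor is the answer in today's purchasing power.

£620,190.66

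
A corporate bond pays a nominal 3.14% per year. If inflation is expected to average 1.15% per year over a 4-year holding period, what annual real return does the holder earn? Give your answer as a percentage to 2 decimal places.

With constant rates the annual real return is the same each year: (1+3.14%)/(1+1.15%) − 1 = 0.01967.

1.97%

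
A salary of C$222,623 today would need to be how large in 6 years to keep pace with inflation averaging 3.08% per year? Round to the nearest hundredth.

C$267,064.70

Cumulative price-level factor: (1+3.08%)^6 ≈ 1.1996276282.
Multiplying C$222,623 by the price-level factor gives the future nominal sum.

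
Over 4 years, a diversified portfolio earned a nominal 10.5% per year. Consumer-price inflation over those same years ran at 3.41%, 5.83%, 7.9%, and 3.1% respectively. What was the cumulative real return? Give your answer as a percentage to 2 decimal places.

22.46%

Cumulative inflation factor: 1.0341 × 1.0583 × 1.079 × 1.031 ≈ 1.21745.
Nominal growth factor: 1.49090. Real growth factor = 1.49090 / 1.21745 ≈ 1.22461.
Total real return ≈ 22.4610%.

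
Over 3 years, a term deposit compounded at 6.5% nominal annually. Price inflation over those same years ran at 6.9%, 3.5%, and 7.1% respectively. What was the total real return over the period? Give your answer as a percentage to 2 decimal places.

1.94%

Cumulative inflation factor: 1.069 × 1.035 × 1.071 ≈ 1.18497.
Nominal growth factor: 1.20795. Real growth factor = 1.20795 / 1.18497 ≈ 1.01939.
Total real return ≈ 1.9392%.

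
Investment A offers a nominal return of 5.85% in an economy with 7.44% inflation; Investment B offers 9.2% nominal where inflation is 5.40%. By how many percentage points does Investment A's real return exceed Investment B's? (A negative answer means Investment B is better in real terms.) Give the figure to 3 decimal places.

Investment A real return: 1.0585/1.0744 − 1 = -1.4799%.
Investment B real return: 1.092/1.0540 − 1 = 3.6053%.
Difference: -1.4799 − 3.6053 = -5.0852 pp.

-5.085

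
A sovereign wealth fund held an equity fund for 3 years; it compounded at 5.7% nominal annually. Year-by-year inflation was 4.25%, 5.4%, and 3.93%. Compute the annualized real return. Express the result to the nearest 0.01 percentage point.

1.12%

Cumulative inflation factor: 1.0425 × 1.054 × 1.0393 ≈ 1.14198.
Nominal growth factor: 1.18093. Real growth factor = 1.18093 / 1.14198 ≈ 1.03411.
Annualized: 1.03411^(1/3) − 1 ≈ 0.01124.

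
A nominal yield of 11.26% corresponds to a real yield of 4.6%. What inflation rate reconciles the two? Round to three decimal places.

6.367%

From (1+r_nom) = (1+r_real)(1+π), we get 1+π = (1 + 11.26%)/(1 + 4.6%) = 1.1126/1.046 ≈ 1.06367.
So π ≈ 6.3671%.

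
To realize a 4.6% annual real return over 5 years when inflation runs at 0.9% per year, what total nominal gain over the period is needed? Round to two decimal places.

Required annual nominal rate: (1+4.6%)(1+0.9%) − 1 = 5.5414%.
Cumulative over 5 years: (1 + 0.055414)^5 − 1 ≈ 0.30953.

30.95%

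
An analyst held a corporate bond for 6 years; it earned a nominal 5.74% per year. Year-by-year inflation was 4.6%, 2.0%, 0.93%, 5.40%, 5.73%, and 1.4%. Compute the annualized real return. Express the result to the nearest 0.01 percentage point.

Cumulative inflation factor: 1.046 × 1.020 × 1.0093 × 1.0540 × 1.0573 × 1.014 ≈ 1.21683.
Nominal growth factor: 1.39777. Real growth factor = 1.39777 / 1.21683 ≈ 1.14870.
Annualized: 1.14870^(1/6) − 1 ≈ 0.02337.

2.34%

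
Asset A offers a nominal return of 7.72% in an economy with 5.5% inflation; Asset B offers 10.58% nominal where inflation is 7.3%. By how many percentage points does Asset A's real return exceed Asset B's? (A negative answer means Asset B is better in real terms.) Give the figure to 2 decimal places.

-0.95

Asset A real return: 1.0772/1.055 − 1 = 2.104%.
Asset B real return: 1.1058/1.073 − 1 = 3.057%.
Difference: 2.104 − 3.057 = -0.953 pp.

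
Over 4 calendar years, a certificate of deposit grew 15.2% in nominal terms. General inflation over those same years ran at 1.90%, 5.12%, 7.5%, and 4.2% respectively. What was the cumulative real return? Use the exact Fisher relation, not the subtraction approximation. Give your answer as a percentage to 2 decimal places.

Cumulative inflation factor: 1.0190 × 1.0512 × 1.075 × 1.042 ≈ 1.19987.
Nominal growth factor: 1.15200. Real growth factor = 1.15200 / 1.19987 ≈ 0.96010.
Total real return ≈ -3.9899%.

-3.99%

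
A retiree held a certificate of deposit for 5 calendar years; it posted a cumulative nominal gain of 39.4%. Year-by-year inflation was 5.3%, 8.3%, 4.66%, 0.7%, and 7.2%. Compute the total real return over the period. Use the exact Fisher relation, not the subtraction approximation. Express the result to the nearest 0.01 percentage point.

8.19%

Cumulative inflation factor: 1.053 × 1.083 × 1.0466 × 1.007 × 1.072 ≈ 1.28843.
Nominal growth factor: 1.39400. Real growth factor = 1.39400 / 1.28843 ≈ 1.08193.
Total real return ≈ 8.1934%.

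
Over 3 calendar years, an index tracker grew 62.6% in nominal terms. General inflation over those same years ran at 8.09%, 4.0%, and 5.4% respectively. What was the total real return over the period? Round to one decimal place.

Cumulative inflation factor: 1.0809 × 1.040 × 1.054 ≈ 1.18484.
Nominal growth factor: 1.62600. Real growth factor = 1.62600 / 1.18484 ≈ 1.37234.
Total real return ≈ 37.2338%.

37.2%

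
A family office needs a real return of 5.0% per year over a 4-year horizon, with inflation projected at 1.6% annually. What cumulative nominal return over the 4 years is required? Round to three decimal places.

Required annual nominal rate: (1+5.0%)(1+1.6%) − 1 = 6.68%.
Cumulative over 4 years: (1 + 0.0668)^4 − 1 ≈ 0.29519.

29.519%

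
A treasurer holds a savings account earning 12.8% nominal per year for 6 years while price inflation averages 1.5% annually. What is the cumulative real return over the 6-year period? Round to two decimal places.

88.39%

The annual real rate is (1+12.8%)/(1+1.5%) − 1 = 11.1330%.
Compounded over 6 years: (1 + 0.111330)^6 − 1 ≈ 0.88390.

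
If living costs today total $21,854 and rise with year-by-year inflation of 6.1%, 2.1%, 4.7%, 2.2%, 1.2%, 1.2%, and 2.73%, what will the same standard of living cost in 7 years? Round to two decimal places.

$26,651.89

Cumulative price-level factor: 1.061 × 1.021 × 1.047 × 1.022 × 1.012 × 1.012 × 1.0273 ≈ 1.2195427159.
The nominal amount required is $21,854 scaled up by that factor.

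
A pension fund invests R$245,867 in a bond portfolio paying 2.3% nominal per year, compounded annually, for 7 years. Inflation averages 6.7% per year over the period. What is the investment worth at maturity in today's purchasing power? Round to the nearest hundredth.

R$183,095.95

Nominal value at maturity: R$245,867 × (1 + 2.3%)^7 ≈ R$288,290.07.
Price-level factor over 7 years: (1 + 6.7%)^7 ≈ 1.5745299861.
The maturity value deflated by that factor is the answer in today's purchasing power.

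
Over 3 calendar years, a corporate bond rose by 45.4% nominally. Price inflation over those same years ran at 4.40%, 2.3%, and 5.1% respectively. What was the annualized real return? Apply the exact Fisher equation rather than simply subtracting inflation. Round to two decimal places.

Cumulative inflation factor: 1.0440 × 1.023 × 1.051 ≈ 1.12248.
Nominal growth factor: 1.45400. Real growth factor = 1.45400 / 1.12248 ≈ 1.29535.
Annualized: 1.29535^(1/3) − 1 ≈ 0.09009.

9.01%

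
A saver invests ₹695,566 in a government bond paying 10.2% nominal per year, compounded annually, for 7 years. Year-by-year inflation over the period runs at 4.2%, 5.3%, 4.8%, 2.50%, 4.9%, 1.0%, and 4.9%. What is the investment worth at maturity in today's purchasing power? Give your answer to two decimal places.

Nominal value at maturity: ₹695,566 × (1 + 10.2%)^7 ≈ ₹1,372,807.07.
Price-level factor over 7 years: 1.042 × 1.053 × 1.048 × 1.0250 × 1.049 × 1.010 × 1.049 ≈ 1.3099465890.
The maturity value deflated by that factor is the answer in today's purchasing power.

₹1,047,987.06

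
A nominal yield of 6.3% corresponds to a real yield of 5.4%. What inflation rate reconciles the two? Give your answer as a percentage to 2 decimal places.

From (1+r_nom) = (1+r_real)(1+π), we get 1+π = (1 + 6.3%)/(1 + 5.4%) = 1.063/1.054 ≈ 1.00854.
So π ≈ 0.8539%.

0.85%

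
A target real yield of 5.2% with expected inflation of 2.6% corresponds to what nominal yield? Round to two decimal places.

7.94%

By the Fisher equation, 1 + r_nom = (1 + 5.2%)(1 + 2.6%) = 1.052 × 1.026 = 1.079352.
So r_nom = 7.9352%.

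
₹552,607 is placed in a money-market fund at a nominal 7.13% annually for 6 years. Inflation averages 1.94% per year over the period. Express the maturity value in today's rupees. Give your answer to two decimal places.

₹744,415.21

Nominal value at maturity: ₹552,607 × (1 + 7.13%)^6 ≈ ₹835,377.96.
Price-level factor over 6 years: (1 + 1.94%)^6 ≈ 1.1221935689.
Dividing the nominal maturity value by the price-level factor gives the value in today's money.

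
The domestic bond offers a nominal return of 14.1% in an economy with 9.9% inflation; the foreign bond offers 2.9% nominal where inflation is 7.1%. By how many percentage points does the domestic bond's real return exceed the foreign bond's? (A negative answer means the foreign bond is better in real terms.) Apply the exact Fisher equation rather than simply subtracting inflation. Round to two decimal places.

7.74

The domestic bond real return: 1.141/1.099 − 1 = 3.822%.
The foreign bond real return: 1.029/1.071 − 1 = -3.922%.
Difference: 3.822 − (-3.922) = 7.744 pp.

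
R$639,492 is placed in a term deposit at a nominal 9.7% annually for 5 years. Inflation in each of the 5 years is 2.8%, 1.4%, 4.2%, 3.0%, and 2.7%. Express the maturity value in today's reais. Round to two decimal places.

R$884,222.98

Nominal value at maturity: R$639,492 × (1 + 9.7%)^5 ≈ R$1,015,940.45.
Price-level factor over 5 years: 1.028 × 1.014 × 1.042 × 1.030 × 1.027 ≈ 1.1489640941.
Dividing the nominal maturity value by the price-level factor gives the value in today's money.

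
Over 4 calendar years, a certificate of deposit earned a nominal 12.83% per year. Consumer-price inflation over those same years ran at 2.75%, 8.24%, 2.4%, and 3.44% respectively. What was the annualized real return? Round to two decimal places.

8.30%

Cumulative inflation factor: 1.0275 × 1.0824 × 1.024 × 1.0344 ≈ 1.17803.
Nominal growth factor: 1.62068. Real growth factor = 1.62068 / 1.17803 ≈ 1.37575.
Annualized: 1.37575^(1/4) − 1 ≈ 0.08302.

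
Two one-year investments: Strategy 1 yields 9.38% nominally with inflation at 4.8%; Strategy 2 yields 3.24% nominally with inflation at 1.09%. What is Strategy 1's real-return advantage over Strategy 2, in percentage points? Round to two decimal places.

Strategy 1 real return: 1.0938/1.048 − 1 = 4.370%.
Strategy 2 real return: 1.0324/1.0109 − 1 = 2.127%.
Difference: 4.370 − 2.127 = 2.243 pp.

2.24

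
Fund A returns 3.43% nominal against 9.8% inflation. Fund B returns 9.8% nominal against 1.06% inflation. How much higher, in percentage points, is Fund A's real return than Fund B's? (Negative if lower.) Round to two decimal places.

-14.45

Fund A real return: 1.0343/1.098 − 1 = -5.801%.
Fund B real return: 1.098/1.0106 − 1 = 8.648%.
Difference: -5.801 − 8.648 = -14.449 pp.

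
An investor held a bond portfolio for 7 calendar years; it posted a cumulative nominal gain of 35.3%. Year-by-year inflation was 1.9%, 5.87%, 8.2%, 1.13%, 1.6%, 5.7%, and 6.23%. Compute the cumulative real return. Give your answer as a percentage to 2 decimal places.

0.47%

Cumulative inflation factor: 1.019 × 1.0587 × 1.082 × 1.0113 × 1.016 × 1.057 × 1.0623 ≈ 1.34670.
Nominal growth factor: 1.35300. Real growth factor = 1.35300 / 1.34670 ≈ 1.00468.
Total real return ≈ 0.4680%.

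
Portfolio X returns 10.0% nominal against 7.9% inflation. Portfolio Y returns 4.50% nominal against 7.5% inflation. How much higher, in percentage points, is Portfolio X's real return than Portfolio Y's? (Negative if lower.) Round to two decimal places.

4.74

Portfolio X real return: 1.100/1.079 − 1 = 1.946%.
Portfolio Y real return: 1.0450/1.075 − 1 = -2.791%.
Difference: 1.946 − (-2.791) = 4.737 pp.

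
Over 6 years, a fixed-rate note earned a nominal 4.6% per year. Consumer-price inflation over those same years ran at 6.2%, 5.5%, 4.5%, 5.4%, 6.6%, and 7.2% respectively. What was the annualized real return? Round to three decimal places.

-1.224%

Cumulative inflation factor: 1.062 × 1.055 × 1.045 × 1.054 × 1.066 × 1.072 ≈ 1.41022.
Nominal growth factor: 1.30976. Real growth factor = 1.30976 / 1.41022 ≈ 0.92876.
Annualized: 0.92876^(1/6) − 1 ≈ -0.01224.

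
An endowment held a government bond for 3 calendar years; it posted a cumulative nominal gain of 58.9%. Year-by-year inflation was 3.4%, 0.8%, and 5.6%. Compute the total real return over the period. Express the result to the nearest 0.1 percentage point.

44.4%

Cumulative inflation factor: 1.034 × 1.008 × 1.056 ≈ 1.10064.
Nominal growth factor: 1.58900. Real growth factor = 1.58900 / 1.10064 ≈ 1.44371.
Total real return ≈ 44.3706%.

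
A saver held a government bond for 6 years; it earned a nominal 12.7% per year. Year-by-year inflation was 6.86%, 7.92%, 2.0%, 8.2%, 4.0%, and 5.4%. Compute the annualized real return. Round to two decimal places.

Cumulative inflation factor: 1.0686 × 1.0792 × 1.020 × 1.082 × 1.040 × 1.054 ≈ 1.39514.
Nominal growth factor: 2.04901. Real growth factor = 2.04901 / 1.39514 ≈ 1.46867.
Annualized: 1.46867^(1/6) − 1 ≈ 0.06616.

6.62%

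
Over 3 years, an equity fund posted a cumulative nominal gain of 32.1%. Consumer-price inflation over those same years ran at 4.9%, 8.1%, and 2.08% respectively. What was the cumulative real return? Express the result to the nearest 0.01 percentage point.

14.12%

Cumulative inflation factor: 1.049 × 1.081 × 1.0208 ≈ 1.15756.
Nominal growth factor: 1.32100. Real growth factor = 1.32100 / 1.15756 ≈ 1.14120.
Total real return ≈ 14.1198%.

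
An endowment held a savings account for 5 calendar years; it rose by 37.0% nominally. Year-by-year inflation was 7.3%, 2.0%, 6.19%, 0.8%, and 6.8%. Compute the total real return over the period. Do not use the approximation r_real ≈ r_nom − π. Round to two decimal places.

Cumulative inflation factor: 1.073 × 1.020 × 1.0619 × 1.008 × 1.068 ≈ 1.25117.
Nominal growth factor: 1.37000. Real growth factor = 1.37000 / 1.25117 ≈ 1.09498.
Total real return ≈ 9.4978%.

9.50%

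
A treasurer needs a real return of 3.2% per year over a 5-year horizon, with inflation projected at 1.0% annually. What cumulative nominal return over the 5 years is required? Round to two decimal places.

23.03%

Required annual nominal rate: (1+3.2%)(1+1.0%) − 1 = 4.232%.
Cumulative over 5 years: (1 + 0.04232)^5 − 1 ≈ 0.23028.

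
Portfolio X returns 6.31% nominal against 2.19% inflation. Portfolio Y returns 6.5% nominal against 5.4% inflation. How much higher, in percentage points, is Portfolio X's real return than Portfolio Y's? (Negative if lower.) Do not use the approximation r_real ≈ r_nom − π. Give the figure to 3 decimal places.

2.988

Portfolio X real return: 1.0631/1.0219 − 1 = 4.0317%.
Portfolio Y real return: 1.065/1.054 − 1 = 1.0436%.
Difference: 4.0317 − 1.0436 = 2.9881 pp.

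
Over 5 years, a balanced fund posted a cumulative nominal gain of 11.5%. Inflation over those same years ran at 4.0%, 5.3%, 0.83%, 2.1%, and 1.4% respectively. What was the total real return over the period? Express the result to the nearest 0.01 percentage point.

Cumulative inflation factor: 1.040 × 1.053 × 1.0083 × 1.021 × 1.014 ≈ 1.14318.
Nominal growth factor: 1.11500. Real growth factor = 1.11500 / 1.14318 ≈ 0.97535.
Total real return ≈ -2.4652%.

-2.47%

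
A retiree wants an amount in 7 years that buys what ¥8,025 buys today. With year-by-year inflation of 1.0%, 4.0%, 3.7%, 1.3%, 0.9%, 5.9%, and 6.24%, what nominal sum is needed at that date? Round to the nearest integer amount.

¥10,052

Cumulative price-level factor: 1.010 × 1.040 × 1.037 × 1.013 × 1.009 × 1.059 × 1.0624 ≈ 1.2526164281.
Multiplying ¥8,025 by the price-level factor gives the future nominal sum.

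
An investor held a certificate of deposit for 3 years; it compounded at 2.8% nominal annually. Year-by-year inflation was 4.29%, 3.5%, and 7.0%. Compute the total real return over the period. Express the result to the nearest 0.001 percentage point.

Cumulative inflation factor: 1.0429 × 1.035 × 1.070 ≈ 1.15496.
Nominal growth factor: 1.08637. Real growth factor = 1.08637 / 1.15496 ≈ 0.94062.
Total real return ≈ -5.9384%.

-5.938%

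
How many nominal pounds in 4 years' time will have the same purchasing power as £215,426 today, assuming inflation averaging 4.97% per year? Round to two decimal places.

£261,552.52

Cumulative price-level factor: (1+4.97%)^4 ≈ 1.2141176952.
The nominal amount required is £215,426 scaled up by that factor.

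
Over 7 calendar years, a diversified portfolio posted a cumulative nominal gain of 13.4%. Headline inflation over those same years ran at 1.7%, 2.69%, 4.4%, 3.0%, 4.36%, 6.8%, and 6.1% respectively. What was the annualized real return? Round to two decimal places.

Cumulative inflation factor: 1.017 × 1.0269 × 1.044 × 1.030 × 1.0436 × 1.068 × 1.061 ≈ 1.32803.
Nominal growth factor: 1.13400. Real growth factor = 1.13400 / 1.32803 ≈ 0.85390.
Annualized: 0.85390^(1/7) − 1 ≈ -0.02231.

-2.23%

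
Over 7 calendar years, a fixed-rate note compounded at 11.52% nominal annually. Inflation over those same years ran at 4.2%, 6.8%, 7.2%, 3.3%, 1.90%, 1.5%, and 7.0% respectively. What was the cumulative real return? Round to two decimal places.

57.29%

Cumulative inflation factor: 1.042 × 1.068 × 1.072 × 1.033 × 1.0190 × 1.015 × 1.070 ≈ 1.36382.
Nominal growth factor: 2.14521. Real growth factor = 2.14521 / 1.36382 ≈ 1.57294.
Total real return ≈ 57.2937%.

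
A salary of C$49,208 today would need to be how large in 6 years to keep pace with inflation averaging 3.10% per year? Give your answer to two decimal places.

Cumulative price-level factor: (1+3.10%)^6 ≈ 1.2010248455.
The nominal amount required is C$49,208 scaled up by that factor.

C$59,100.03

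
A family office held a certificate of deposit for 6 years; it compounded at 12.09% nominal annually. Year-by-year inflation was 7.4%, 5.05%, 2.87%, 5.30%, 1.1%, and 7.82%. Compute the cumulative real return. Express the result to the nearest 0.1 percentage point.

Cumulative inflation factor: 1.074 × 1.0505 × 1.0287 × 1.0530 × 1.011 × 1.0782 ≈ 1.33220.
Nominal growth factor: 1.98336. Real growth factor = 1.98336 / 1.33220 ≈ 1.48879.
Total real return ≈ 48.8789%.

48.9%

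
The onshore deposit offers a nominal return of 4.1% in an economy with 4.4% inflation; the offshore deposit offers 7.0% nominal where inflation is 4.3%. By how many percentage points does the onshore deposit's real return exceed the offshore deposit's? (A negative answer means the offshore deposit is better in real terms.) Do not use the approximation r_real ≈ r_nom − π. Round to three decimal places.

-2.876

The onshore deposit real return: 1.041/1.044 − 1 = -0.2874%.
The offshore deposit real return: 1.070/1.043 − 1 = 2.5887%.
Difference: -0.2874 − 2.5887 = -2.8761 pp.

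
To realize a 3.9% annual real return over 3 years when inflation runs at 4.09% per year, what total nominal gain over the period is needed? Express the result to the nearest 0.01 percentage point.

Required annual nominal rate: (1+3.9%)(1+4.09%) − 1 = 8.14951%.
Cumulative over 3 years: (1 + 0.0814951)^3 − 1 ≈ 0.26495.

26.50%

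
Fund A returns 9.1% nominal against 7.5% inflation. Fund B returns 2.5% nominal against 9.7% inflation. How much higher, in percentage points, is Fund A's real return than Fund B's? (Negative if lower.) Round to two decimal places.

Fund A real return: 1.091/1.075 − 1 = 1.488%.
Fund B real return: 1.025/1.097 − 1 = -6.563%.
Difference: 1.488 − (-6.563) = 8.051 pp.

8.05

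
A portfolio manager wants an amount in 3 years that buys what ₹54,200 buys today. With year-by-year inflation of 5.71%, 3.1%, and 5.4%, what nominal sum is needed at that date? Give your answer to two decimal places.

₹62,260.79

Cumulative price-level factor: 1.0571 × 1.031 × 1.054 = 1.1487230854.
Multiplying ₹54,200 by the price-level factor gives the future nominal sum.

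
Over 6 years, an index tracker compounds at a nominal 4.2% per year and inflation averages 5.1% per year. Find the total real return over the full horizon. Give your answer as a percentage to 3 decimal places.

The annual real rate is (1+4.2%)/(1+5.1%) − 1 = -0.8563%.
Compounded over 6 years: (1 + -0.008563)^6 − 1 ≈ -0.05029.

-5.029%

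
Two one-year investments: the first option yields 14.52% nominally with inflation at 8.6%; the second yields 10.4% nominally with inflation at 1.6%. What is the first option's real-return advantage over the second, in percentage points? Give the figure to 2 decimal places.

-3.21

The first option real return: 1.1452/1.086 − 1 = 5.451%.
The second real return: 1.104/1.016 − 1 = 8.661%.
Difference: 5.451 − 8.661 = -3.210 pp.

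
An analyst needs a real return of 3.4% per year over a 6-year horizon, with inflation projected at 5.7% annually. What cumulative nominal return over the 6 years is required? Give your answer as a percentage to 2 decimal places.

70.44%

Required annual nominal rate: (1+3.4%)(1+5.7%) − 1 = 9.2938%.
Cumulative over 6 years: (1 + 0.092938)^6 − 1 ≈ 0.70441.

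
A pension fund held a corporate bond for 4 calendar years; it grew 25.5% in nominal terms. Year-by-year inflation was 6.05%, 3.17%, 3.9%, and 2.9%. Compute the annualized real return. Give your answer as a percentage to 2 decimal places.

1.77%

Cumulative inflation factor: 1.0605 × 1.0317 × 1.039 × 1.029 ≈ 1.16976.
Nominal growth factor: 1.25500. Real growth factor = 1.25500 / 1.16976 ≈ 1.07287.
Annualized: 1.07287^(1/4) − 1 ≈ 0.01774.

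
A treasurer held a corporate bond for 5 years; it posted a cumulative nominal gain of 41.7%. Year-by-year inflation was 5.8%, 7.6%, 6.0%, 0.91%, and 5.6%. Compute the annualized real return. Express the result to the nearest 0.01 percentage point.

1.96%

Cumulative inflation factor: 1.058 × 1.076 × 1.060 × 1.0091 × 1.056 ≈ 1.28588.
Nominal growth factor: 1.41700. Real growth factor = 1.41700 / 1.28588 ≈ 1.10197.
Annualized: 1.10197^(1/5) − 1 ≈ 0.01961.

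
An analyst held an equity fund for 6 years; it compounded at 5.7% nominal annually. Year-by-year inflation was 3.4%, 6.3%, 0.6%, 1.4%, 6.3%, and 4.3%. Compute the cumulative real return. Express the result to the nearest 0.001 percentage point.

12.187%

Cumulative inflation factor: 1.034 × 1.063 × 1.006 × 1.014 × 1.063 × 1.043 ≈ 1.24310.
Nominal growth factor: 1.39460. Real growth factor = 1.39460 / 1.24310 ≈ 1.12187.
Total real return ≈ 12.1870%.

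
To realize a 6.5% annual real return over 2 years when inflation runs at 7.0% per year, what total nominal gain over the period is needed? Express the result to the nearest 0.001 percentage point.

Required annual nominal rate: (1+6.5%)(1+7.0%) − 1 = 13.955%.
Cumulative over 2 years: (1 + 0.13955)^2 − 1 ≈ 0.29857.

29.857%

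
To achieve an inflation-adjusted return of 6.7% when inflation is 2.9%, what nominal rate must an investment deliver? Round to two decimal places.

9.79%

By the Fisher equation, 1 + r_nom = (1 + 6.7%)(1 + 2.9%) = 1.067 × 1.029 = 1.097943.
So r_nom = 9.7943%.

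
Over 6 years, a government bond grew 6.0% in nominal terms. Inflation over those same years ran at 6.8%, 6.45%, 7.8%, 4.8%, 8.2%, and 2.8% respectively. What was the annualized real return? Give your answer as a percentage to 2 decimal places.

Cumulative inflation factor: 1.068 × 1.0645 × 1.078 × 1.048 × 1.082 × 1.028 ≈ 1.42862.
Nominal growth factor: 1.06000. Real growth factor = 1.06000 / 1.42862 ≈ 0.74197.
Annualized: 0.74197^(1/6) − 1 ≈ -0.04852.

-4.85%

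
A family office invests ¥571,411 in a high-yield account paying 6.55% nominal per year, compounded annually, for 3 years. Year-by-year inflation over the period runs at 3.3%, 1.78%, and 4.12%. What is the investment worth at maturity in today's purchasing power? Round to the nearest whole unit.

¥631,411

Nominal value at maturity: ¥571,411 × (1 + 6.55%)^3 ≈ ¥691,208.
Price-level factor over 3 years: 1.033 × 1.0178 × 1.0412 ≈ 1.0947045609.
Dividing the nominal maturity value by the price-level factor gives the value in today's money.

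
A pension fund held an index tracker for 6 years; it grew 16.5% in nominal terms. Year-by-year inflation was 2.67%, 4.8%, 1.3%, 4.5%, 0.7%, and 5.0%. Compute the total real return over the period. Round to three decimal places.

Cumulative inflation factor: 1.0267 × 1.048 × 1.013 × 1.045 × 1.007 × 1.050 ≈ 1.20434.
Nominal growth factor: 1.16500. Real growth factor = 1.16500 / 1.20434 ≈ 0.96733.
Total real return ≈ -3.2666%.

-3.267%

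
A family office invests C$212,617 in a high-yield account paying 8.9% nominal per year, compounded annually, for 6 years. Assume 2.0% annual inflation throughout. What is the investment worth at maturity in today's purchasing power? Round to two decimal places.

Nominal value at maturity: C$212,617 × (1 + 8.9%)^6 ≈ C$354,621.67.
Price-level factor over 6 years: (1 + 2.0%)^6 ≈ 1.1261624193.
Dividing the nominal maturity value by the price-level factor gives the value in today's money.

C$314,893.89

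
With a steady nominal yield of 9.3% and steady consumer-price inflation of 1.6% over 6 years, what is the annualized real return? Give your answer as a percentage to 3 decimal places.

With constant rates the annual real return is the same each year: (1+9.3%)/(1+1.6%) − 1 = 0.07579.

7.579%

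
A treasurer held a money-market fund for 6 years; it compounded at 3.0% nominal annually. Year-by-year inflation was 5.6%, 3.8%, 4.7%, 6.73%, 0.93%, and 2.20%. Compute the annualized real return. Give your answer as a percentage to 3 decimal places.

Cumulative inflation factor: 1.056 × 1.038 × 1.047 × 1.0673 × 1.0093 × 1.0220 ≈ 1.26347.
Nominal growth factor: 1.19405. Real growth factor = 1.19405 / 1.26347 ≈ 0.94506.
Annualized: 0.94506^(1/6) − 1 ≈ -0.00937.

-0.937%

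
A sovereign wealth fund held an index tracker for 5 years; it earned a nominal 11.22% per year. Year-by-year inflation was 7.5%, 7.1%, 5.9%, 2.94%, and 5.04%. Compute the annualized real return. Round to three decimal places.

5.239%

Cumulative inflation factor: 1.075 × 1.071 × 1.059 × 1.0294 × 1.0504 ≈ 1.31836.
Nominal growth factor: 1.70182. Real growth factor = 1.70182 / 1.31836 ≈ 1.29087.
Annualized: 1.29087^(1/5) − 1 ≈ 0.05239.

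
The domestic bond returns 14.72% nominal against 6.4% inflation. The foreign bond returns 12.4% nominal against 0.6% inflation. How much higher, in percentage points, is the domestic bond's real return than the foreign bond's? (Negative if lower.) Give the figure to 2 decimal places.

The domestic bond real return: 1.1472/1.064 − 1 = 7.820%.
The foreign bond real return: 1.124/1.006 − 1 = 11.730%.
Difference: 7.820 − 11.730 = -3.910 pp.

-3.91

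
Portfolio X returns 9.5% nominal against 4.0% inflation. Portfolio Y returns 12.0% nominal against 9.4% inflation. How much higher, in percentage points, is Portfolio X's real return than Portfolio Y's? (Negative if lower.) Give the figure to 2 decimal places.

Portfolio X real return: 1.095/1.040 − 1 = 5.288%.
Portfolio Y real return: 1.120/1.094 − 1 = 2.377%.
Difference: 5.288 − 2.377 = 2.911 pp.

2.91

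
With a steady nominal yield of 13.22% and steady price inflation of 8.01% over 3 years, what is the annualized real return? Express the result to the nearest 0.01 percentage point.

4.82%

With constant rates the annual real return is the same each year: (1+13.22%)/(1+8.01%) − 1 = 0.04824.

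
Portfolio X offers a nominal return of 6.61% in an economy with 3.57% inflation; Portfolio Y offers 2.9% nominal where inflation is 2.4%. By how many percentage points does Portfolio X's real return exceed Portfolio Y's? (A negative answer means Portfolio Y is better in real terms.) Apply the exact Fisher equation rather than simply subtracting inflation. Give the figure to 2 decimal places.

Portfolio X real return: 1.0661/1.0357 − 1 = 2.935%.
Portfolio Y real return: 1.029/1.024 − 1 = 0.488%.
Difference: 2.935 − 0.488 = 2.447 pp.

2.45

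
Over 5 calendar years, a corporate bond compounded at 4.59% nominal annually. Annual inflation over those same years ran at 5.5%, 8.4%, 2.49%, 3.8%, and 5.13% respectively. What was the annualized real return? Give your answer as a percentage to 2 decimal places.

Cumulative inflation factor: 1.055 × 1.084 × 1.0249 × 1.038 × 1.0513 ≈ 1.27905.
Nominal growth factor: 1.25156. Real growth factor = 1.25156 / 1.27905 ≈ 0.97851.
Annualized: 0.97851^(1/5) − 1 ≈ -0.00434.

-0.43%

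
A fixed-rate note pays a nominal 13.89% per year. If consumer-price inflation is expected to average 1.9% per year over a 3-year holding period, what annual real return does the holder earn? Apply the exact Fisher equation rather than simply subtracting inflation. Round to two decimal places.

11.77%

With constant rates the annual real return is the same each year: (1+13.89%)/(1+1.9%) − 1 = 0.11766.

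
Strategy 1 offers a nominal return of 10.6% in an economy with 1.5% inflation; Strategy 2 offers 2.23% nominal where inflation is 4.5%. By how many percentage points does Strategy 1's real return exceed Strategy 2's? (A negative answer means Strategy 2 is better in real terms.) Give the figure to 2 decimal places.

Strategy 1 real return: 1.106/1.015 − 1 = 8.966%.
Strategy 2 real return: 1.0223/1.045 − 1 = -2.172%.
Difference: 8.966 − (-2.172) = 11.138 pp.

11.14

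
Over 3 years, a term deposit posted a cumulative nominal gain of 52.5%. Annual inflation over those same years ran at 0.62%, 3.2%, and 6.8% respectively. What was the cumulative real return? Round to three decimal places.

Cumulative inflation factor: 1.0062 × 1.032 × 1.068 ≈ 1.10901.
Nominal growth factor: 1.52500. Real growth factor = 1.52500 / 1.10901 ≈ 1.37510.
Total real return ≈ 37.5101%.

37.510%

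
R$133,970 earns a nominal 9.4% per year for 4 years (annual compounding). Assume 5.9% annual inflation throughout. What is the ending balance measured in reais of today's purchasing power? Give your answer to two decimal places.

Nominal value at maturity: R$133,970 × (1 + 9.4%)^4 ≈ R$191,900.83.
Price-level factor over 4 years: (1 + 5.9%)^4 ≈ 1.2577196334.
Dividing the nominal maturity value by the price-level factor gives the value in today's money.

R$152,578.38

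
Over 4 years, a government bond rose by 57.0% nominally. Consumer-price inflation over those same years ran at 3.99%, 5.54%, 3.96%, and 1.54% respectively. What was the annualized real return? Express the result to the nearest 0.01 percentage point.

7.89%

Cumulative inflation factor: 1.0399 × 1.0554 × 1.0396 × 1.0154 ≈ 1.15854.
Nominal growth factor: 1.57000. Real growth factor = 1.57000 / 1.15854 ≈ 1.35515.
Annualized: 1.35515^(1/4) − 1 ≈ 0.07894.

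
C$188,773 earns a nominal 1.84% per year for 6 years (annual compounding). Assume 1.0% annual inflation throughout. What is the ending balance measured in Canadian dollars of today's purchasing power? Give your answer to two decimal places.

Nominal value at maturity: C$188,773 × (1 + 1.84%)^6 ≈ C$210,596.05.
Price-level factor over 6 years: (1 + 1.0%)^6 ≈ 1.0615201506.
The maturity value deflated by that factor is the answer in today's purchasing power.

C$198,391.01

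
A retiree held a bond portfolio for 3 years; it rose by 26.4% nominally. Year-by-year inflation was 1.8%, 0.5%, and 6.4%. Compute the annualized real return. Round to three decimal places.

Cumulative inflation factor: 1.018 × 1.005 × 1.064 ≈ 1.08857.
Nominal growth factor: 1.26400. Real growth factor = 1.26400 / 1.08857 ≈ 1.16116.
Annualized: 1.16116^(1/3) − 1 ≈ 0.05107.

5.107%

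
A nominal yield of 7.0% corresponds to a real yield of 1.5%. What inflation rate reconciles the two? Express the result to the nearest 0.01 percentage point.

5.42%

From (1+r_nom) = (1+r_real)(1+π), we get 1+π = (1 + 7.0%)/(1 + 1.5%) = 1.070/1.015 ≈ 1.05419.
So π ≈ 5.4187%.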